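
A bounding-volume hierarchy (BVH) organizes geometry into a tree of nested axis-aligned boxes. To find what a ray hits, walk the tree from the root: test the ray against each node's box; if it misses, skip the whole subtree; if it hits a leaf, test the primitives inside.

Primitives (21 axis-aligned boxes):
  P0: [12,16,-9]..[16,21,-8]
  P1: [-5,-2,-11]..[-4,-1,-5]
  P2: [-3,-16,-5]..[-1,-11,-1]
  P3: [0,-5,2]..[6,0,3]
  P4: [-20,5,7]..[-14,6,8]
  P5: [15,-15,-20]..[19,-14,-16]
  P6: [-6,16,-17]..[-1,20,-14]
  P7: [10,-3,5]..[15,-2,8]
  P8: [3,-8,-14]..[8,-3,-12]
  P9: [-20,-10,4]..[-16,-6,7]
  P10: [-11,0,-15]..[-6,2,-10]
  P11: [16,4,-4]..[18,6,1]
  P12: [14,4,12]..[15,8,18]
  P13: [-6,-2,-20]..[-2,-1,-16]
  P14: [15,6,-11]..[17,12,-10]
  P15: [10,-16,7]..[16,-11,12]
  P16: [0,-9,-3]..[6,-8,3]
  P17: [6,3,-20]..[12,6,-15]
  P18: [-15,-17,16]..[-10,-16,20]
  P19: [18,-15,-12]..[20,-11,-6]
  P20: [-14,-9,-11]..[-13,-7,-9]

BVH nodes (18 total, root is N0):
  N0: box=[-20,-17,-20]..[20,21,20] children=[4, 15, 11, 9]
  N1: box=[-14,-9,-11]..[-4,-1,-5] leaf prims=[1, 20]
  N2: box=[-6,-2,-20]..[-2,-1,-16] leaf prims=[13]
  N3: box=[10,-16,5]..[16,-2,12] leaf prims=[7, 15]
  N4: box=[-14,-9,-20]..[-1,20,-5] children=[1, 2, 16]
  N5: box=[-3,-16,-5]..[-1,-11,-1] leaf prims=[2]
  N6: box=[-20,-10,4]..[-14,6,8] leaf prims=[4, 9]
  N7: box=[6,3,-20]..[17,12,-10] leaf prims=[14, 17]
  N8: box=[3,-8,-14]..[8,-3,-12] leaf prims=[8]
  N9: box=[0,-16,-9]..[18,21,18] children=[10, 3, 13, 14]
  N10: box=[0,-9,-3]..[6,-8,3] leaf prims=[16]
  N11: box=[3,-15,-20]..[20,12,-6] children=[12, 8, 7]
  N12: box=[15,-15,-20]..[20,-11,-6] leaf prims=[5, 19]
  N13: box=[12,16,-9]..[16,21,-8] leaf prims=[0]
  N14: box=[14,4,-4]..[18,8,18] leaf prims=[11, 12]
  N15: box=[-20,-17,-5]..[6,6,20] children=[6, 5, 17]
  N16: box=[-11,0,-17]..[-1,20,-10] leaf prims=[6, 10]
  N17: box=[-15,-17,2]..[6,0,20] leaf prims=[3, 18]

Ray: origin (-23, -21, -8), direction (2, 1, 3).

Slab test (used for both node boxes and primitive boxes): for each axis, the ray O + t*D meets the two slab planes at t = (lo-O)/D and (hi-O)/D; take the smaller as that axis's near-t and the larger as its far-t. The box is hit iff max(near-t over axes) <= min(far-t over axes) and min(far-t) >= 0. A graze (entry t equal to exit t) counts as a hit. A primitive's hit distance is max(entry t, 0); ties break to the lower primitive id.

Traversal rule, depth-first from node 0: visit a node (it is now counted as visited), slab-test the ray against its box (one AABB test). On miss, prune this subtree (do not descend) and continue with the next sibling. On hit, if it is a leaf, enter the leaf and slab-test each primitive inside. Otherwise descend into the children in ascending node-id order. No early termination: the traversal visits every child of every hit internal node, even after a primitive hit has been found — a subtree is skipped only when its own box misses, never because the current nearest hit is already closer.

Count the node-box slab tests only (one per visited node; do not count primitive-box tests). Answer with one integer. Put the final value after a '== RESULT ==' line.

Trace the traversal:
N0 x:[3/2,43/2] y:[4,42] z:[-4,28/3] -> hit [4,28/3], descend [4, 9, 11, 15]
  N4 x:[9/2,11] y:[12,41] z:[-4,1] -> miss, prune
  N9 x:[23/2,41/2] y:[5,42] z:[-1/3,26/3] -> miss, prune
  N11 x:[13,43/2] y:[6,33] z:[-4,2/3] -> miss, prune
  N15 x:[3/2,29/2] y:[4,27] z:[1,28/3] -> hit [4,28/3], descend [5, 6, 17]
    N5 x:[10,11] y:[5,10] z:[1,7/3] -> miss, prune
    N6 x:[3/2,9/2] y:[11,27] z:[4,16/3] -> miss, prune
    N17 x:[4,29/2] y:[4,21] z:[10/3,28/3] -> hit [4,28/3] leaf, test {P3(miss), P18(miss)}

Visited [0, 4, 9, 11, 15, 5, 6, 17]. Tests: 8 box, 1 leaf. Nearest: miss.

== RESULT ==
8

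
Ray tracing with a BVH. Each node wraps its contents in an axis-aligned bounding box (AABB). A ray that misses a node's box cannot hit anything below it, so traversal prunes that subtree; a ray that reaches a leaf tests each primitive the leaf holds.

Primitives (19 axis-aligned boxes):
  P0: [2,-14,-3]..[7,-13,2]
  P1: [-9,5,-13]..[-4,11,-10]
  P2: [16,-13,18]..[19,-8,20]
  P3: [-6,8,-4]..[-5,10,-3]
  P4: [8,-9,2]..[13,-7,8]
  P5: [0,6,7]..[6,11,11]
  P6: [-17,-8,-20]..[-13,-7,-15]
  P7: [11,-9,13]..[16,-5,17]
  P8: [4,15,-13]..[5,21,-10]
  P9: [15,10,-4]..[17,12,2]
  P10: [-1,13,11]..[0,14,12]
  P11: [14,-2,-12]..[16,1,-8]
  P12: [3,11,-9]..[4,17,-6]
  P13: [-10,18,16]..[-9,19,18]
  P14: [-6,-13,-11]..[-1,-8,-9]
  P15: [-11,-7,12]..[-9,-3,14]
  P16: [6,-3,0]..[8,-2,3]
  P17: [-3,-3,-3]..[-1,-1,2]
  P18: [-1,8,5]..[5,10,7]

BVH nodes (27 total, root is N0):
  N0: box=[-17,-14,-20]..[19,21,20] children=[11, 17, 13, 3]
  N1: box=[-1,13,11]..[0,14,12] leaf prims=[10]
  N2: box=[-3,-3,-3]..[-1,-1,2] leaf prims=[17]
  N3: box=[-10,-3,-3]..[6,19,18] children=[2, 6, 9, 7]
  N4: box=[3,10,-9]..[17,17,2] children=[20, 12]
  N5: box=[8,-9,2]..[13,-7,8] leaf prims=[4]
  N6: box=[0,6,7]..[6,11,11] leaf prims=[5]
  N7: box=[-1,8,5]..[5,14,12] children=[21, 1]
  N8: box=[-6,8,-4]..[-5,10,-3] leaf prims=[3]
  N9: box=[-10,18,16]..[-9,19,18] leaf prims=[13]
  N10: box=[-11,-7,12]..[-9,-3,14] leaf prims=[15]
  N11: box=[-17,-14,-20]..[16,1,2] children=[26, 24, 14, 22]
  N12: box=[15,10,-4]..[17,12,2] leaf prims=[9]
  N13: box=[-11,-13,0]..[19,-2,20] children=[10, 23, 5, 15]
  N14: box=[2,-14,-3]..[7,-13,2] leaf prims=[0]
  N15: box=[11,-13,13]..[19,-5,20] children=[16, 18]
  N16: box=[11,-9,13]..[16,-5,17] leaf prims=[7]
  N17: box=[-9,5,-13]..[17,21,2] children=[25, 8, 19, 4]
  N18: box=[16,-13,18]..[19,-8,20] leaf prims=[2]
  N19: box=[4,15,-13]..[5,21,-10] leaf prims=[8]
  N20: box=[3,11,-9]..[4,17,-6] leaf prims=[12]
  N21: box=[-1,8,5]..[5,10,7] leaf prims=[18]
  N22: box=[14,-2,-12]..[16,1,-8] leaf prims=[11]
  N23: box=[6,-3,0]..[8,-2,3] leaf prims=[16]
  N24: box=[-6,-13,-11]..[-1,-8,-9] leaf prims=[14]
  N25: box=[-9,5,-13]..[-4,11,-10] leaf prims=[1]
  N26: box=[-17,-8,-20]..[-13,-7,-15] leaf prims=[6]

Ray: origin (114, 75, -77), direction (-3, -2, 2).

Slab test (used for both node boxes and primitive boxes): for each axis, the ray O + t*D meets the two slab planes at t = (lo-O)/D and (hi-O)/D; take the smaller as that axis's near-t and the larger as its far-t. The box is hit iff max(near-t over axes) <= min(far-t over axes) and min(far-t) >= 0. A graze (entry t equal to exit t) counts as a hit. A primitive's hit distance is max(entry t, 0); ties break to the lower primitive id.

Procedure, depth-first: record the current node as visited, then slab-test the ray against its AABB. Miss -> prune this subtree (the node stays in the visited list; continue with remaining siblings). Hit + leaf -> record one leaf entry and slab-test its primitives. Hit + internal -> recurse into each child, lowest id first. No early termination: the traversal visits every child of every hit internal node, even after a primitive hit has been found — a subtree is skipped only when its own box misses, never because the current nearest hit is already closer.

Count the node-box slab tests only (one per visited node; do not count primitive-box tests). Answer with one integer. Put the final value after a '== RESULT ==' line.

Trace the traversal:
N0 x:[95/3,131/3] y:[27,89/2] z:[57/2,97/2] -> hit [95/3,131/3], descend [3, 11, 13, 17]
  N3 x:[36,124/3] y:[28,39] z:[37,95/2] -> hit [37,39], descend [2, 6, 7, 9]
    N2 x:[115/3,39] y:[38,39] z:[37,79/2] -> hit [115/3,39] leaf, test {P17@t=115/3}
    N6 x:[36,38] y:[32,69/2] z:[42,44] -> miss, prune
    N7 x:[109/3,115/3] y:[61/2,67/2] z:[41,89/2] -> miss, prune
    N9 x:[41,124/3] y:[28,57/2] z:[93/2,95/2] -> miss, prune
  N11 x:[98/3,131/3] y:[37,89/2] z:[57/2,79/2] -> hit [37,79/2], descend [14, 22, 24, 26]
    N14 x:[107/3,112/3] y:[44,89/2] z:[37,79/2] -> miss, prune
    N22 x:[98/3,100/3] y:[37,77/2] z:[65/2,69/2] -> miss, prune
    N24 x:[115/3,40] y:[83/2,44] z:[33,34] -> miss, prune
    N26 x:[127/3,131/3] y:[41,83/2] z:[57/2,31] -> miss, prune
  N13 x:[95/3,125/3] y:[77/2,44] z:[77/2,97/2] -> hit [77/2,125/3], descend [5, 10, 15, 23]
    N5 x:[101/3,106/3] y:[41,42] z:[79/2,85/2] -> miss, prune
    N10 x:[41,125/3] y:[39,41] z:[89/2,91/2] -> miss, prune
    N15 x:[95/3,103/3] y:[40,44] z:[45,97/2] -> miss, prune
    N23 x:[106/3,36] y:[77/2,39] z:[77/2,40] -> miss, prune
  N17 x:[97/3,41] y:[27,35] z:[32,79/2] -> hit [97/3,35], descend [4, 8, 19, 25]
    N4 x:[97/3,37] y:[29,65/2] z:[34,79/2] -> miss, prune
    N8 x:[119/3,40] y:[65/2,67/2] z:[73/2,37] -> miss, prune
    N19 x:[109/3,110/3] y:[27,30] z:[32,67/2] -> miss, prune
    N25 x:[118/3,41] y:[32,35] z:[32,67/2] -> miss, prune

order=[0, 3, 2, 6, 7, 9, 11, 14, 22, 24, 26, 13, 5, 10, 15, 23, 17, 4, 8, 19, 25]  |boxes|=21  |leaves|=1  hit=P17

== RESULT ==
21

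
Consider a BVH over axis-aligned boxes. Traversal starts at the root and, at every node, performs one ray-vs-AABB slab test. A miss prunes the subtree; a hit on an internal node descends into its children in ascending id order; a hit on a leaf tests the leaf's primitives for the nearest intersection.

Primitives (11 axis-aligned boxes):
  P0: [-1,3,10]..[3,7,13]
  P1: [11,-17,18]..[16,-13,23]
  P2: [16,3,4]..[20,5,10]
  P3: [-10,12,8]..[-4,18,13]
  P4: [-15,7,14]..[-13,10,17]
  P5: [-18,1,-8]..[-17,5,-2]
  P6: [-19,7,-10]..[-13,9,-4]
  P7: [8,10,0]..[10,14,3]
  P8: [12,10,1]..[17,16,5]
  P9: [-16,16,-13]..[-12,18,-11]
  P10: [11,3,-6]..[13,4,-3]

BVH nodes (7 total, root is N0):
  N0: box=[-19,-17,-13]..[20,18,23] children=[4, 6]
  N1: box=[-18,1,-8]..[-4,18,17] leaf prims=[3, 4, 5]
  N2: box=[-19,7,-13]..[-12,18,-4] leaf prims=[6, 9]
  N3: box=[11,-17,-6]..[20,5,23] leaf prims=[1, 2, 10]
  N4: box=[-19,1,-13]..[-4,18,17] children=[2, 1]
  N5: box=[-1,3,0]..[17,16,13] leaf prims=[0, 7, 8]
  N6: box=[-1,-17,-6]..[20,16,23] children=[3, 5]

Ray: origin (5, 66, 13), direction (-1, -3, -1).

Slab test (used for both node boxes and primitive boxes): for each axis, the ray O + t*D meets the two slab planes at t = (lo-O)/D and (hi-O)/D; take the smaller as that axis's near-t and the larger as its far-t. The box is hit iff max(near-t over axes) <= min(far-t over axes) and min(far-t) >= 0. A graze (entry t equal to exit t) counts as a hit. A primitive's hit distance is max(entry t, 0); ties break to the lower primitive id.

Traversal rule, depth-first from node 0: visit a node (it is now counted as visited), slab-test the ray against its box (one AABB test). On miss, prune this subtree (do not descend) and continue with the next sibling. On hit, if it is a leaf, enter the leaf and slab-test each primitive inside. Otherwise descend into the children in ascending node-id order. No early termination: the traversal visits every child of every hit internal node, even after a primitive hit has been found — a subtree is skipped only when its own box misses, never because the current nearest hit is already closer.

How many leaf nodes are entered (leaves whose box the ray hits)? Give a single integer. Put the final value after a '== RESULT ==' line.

Walk:
N0 x:[-15,24] y:[16,83/3] z:[-10,26] -> hit [16,24], descend [4, 6]
  N4 x:[9,24] y:[16,65/3] z:[-4,26] -> hit [16,65/3], descend [1, 2]
    N1 x:[9,23] y:[16,65/3] z:[-4,21] -> hit [16,21] leaf, test {P3(miss), P4(miss), P5(miss)}
    N2 x:[17,24] y:[16,59/3] z:[17,26] -> hit [17,59/3] leaf, test {P6@t=19, P9(miss)}
  N6 x:[-15,6] y:[50/3,83/3] z:[-10,19] -> miss, prune

5 AABB tests over nodes [0, 4, 1, 2, 6]; 2 leaves entered; closest P6.

== RESULT ==
2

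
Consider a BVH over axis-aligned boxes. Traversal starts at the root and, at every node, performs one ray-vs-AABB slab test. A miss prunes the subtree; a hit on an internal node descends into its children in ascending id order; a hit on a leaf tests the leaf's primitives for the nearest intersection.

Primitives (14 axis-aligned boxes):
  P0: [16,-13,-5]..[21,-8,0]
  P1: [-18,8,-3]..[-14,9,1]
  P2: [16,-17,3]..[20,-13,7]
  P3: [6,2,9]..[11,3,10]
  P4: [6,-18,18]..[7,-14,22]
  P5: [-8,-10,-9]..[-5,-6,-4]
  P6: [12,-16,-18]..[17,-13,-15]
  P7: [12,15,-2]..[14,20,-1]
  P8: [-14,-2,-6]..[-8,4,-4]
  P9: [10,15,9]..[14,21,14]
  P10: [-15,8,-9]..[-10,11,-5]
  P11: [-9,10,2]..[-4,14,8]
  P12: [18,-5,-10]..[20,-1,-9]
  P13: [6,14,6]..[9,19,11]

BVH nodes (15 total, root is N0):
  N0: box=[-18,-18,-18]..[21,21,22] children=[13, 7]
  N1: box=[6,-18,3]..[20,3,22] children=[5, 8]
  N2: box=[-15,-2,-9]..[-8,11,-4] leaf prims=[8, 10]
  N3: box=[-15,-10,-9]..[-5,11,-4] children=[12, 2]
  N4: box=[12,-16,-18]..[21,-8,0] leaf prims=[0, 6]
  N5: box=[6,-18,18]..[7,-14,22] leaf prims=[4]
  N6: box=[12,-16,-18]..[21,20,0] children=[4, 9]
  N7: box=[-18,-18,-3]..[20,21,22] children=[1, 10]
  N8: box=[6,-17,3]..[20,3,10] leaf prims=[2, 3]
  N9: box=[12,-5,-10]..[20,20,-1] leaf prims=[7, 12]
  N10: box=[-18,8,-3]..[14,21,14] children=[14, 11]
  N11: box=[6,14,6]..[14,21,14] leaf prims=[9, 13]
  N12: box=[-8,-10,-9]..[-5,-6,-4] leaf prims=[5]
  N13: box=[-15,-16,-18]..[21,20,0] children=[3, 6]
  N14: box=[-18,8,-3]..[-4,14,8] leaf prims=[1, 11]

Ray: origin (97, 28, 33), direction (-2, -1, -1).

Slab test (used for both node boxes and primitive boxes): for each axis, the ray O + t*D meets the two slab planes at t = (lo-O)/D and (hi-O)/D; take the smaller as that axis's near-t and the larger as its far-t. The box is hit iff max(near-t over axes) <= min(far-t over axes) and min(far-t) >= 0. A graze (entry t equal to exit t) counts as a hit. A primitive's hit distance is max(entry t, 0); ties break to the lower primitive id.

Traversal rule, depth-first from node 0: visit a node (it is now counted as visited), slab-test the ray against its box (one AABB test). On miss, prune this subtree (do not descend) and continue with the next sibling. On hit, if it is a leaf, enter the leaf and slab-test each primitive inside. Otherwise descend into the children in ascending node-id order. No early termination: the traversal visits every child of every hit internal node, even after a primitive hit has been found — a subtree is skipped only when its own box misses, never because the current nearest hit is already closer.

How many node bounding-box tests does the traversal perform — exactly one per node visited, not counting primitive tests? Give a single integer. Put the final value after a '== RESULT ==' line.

Walk:
N0 x:[38,115/2] y:[7,46] z:[11,51] -> hit [38,46], descend [7, 13]
  N7 x:[77/2,115/2] y:[7,46] z:[11,36] -> miss, prune
  N13 x:[38,56] y:[8,44] z:[33,51] -> hit [38,44], descend [3, 6]
    N3 x:[51,56] y:[17,38] z:[37,42] -> miss, prune
    N6 x:[38,85/2] y:[8,44] z:[33,51] -> hit [38,85/2], descend [4, 9]
      N4 x:[38,85/2] y:[36,44] z:[33,51] -> hit [38,85/2] leaf, test {P0@t=38, P6(miss)}
      N9 x:[77/2,85/2] y:[8,33] z:[34,43] -> miss, prune

order=[0, 7, 13, 3, 6, 4, 9]  |boxes|=7  |leaves|=1  hit=P0

== RESULT ==
7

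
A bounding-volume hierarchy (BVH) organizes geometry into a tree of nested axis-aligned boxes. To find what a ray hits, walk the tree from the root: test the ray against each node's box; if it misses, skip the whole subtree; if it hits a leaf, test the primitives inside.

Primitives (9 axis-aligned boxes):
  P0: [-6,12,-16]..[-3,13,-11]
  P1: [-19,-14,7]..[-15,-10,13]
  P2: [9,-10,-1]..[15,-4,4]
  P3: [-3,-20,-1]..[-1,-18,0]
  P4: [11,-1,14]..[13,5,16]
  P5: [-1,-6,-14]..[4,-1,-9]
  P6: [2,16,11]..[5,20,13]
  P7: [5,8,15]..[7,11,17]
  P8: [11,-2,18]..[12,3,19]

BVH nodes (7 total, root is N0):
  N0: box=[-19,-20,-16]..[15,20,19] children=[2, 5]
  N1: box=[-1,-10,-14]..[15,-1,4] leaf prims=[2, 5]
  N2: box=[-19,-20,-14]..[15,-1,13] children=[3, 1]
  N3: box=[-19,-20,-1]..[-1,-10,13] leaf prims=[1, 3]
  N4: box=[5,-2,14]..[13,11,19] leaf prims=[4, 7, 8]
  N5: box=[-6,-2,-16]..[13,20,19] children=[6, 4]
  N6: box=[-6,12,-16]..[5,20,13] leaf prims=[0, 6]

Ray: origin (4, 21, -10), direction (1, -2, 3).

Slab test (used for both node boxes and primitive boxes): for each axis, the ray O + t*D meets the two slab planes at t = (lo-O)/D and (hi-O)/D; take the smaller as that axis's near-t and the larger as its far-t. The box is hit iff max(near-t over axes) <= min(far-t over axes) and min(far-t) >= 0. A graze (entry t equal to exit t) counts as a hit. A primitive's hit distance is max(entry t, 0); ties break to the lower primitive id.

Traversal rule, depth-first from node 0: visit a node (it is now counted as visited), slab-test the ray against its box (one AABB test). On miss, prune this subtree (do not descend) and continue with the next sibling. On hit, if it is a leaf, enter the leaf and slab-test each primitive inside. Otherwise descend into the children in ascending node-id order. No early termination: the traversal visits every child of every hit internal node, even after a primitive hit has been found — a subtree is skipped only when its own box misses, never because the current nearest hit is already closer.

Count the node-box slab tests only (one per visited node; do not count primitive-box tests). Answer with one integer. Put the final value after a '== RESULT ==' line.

Trace the traversal:
N0 x:[-23,11] y:[1/2,41/2] z:[-2,29/3] -> hit [1/2,29/3], descend [2, 5]
  N2 x:[-23,11] y:[11,41/2] z:[-4/3,23/3] -> miss, prune
  N5 x:[-10,9] y:[1/2,23/2] z:[-2,29/3] -> hit [1/2,9], descend [4, 6]
    N4 x:[1,9] y:[5,23/2] z:[8,29/3] -> hit [8,9] leaf, test {P4@t=8, P7(miss), P8(miss)}
    N6 x:[-10,1] y:[1/2,9/2] z:[-2,23/3] -> hit [1/2,1] leaf, test {P0(miss), P6(miss)}

Summary -> nodes [0, 2, 5, 4, 6]; box-tests=5; leaf-entries=2; first=P4

== RESULT ==
5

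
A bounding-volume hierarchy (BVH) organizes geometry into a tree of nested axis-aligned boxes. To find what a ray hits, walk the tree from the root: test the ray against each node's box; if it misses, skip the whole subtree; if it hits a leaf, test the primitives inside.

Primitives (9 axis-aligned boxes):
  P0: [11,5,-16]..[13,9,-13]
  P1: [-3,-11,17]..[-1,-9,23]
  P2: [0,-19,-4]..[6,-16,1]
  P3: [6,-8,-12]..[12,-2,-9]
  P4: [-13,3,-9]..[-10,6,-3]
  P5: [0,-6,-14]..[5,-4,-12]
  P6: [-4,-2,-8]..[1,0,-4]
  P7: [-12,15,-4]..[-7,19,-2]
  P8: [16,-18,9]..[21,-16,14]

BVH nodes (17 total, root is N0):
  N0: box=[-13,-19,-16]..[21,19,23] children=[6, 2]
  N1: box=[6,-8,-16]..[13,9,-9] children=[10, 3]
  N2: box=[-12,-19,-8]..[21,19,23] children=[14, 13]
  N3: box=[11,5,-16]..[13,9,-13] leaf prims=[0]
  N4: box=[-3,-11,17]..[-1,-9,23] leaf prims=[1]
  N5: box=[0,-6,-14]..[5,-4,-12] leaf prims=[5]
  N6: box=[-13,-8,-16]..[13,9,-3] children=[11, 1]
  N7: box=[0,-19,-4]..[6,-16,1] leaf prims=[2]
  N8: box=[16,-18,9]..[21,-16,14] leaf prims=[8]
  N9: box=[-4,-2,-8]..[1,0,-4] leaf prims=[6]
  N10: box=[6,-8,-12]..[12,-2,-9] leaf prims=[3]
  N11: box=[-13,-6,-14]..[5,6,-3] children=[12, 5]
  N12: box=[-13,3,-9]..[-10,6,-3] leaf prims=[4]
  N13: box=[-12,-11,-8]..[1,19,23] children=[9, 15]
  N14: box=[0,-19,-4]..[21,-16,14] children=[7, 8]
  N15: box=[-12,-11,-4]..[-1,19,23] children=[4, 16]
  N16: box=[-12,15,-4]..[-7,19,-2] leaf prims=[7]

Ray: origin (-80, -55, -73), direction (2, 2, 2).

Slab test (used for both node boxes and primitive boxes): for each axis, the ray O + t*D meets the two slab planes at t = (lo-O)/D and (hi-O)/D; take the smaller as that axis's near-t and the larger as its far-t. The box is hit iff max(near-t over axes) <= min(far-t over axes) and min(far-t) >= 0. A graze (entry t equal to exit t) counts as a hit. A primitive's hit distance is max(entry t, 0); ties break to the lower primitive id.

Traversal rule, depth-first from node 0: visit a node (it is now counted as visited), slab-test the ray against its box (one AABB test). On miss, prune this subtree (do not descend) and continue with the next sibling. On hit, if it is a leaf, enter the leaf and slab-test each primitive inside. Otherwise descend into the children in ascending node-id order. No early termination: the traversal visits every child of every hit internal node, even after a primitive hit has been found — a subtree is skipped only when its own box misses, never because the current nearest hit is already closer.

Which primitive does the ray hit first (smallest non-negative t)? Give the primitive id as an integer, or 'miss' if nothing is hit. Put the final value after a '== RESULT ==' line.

Trace the traversal:
N0 x:[67/2,101/2] y:[18,37] z:[57/2,48] -> hit [67/2,37], descend [2, 6]
  N2 x:[34,101/2] y:[18,37] z:[65/2,48] -> hit [34,37], descend [13, 14]
    N13 x:[34,81/2] y:[22,37] z:[65/2,48] -> hit [34,37], descend [9, 15]
      N9 x:[38,81/2] y:[53/2,55/2] z:[65/2,69/2] -> miss, prune
      N15 x:[34,79/2] y:[22,37] z:[69/2,48] -> hit [69/2,37], descend [4, 16]
        N4 x:[77/2,79/2] y:[22,23] z:[45,48] -> miss, prune
        N16 x:[34,73/2] y:[35,37] z:[69/2,71/2] -> hit [35,71/2] leaf, test {P7@t=35}
    N14 x:[40,101/2] y:[18,39/2] z:[69/2,87/2] -> miss, prune
  N6 x:[67/2,93/2] y:[47/2,32] z:[57/2,35] -> miss, prune

9 AABB tests over nodes [0, 2, 13, 9, 15, 4, 16, 14, 6]; 1 leaf entered; closest P7.

== RESULT ==
7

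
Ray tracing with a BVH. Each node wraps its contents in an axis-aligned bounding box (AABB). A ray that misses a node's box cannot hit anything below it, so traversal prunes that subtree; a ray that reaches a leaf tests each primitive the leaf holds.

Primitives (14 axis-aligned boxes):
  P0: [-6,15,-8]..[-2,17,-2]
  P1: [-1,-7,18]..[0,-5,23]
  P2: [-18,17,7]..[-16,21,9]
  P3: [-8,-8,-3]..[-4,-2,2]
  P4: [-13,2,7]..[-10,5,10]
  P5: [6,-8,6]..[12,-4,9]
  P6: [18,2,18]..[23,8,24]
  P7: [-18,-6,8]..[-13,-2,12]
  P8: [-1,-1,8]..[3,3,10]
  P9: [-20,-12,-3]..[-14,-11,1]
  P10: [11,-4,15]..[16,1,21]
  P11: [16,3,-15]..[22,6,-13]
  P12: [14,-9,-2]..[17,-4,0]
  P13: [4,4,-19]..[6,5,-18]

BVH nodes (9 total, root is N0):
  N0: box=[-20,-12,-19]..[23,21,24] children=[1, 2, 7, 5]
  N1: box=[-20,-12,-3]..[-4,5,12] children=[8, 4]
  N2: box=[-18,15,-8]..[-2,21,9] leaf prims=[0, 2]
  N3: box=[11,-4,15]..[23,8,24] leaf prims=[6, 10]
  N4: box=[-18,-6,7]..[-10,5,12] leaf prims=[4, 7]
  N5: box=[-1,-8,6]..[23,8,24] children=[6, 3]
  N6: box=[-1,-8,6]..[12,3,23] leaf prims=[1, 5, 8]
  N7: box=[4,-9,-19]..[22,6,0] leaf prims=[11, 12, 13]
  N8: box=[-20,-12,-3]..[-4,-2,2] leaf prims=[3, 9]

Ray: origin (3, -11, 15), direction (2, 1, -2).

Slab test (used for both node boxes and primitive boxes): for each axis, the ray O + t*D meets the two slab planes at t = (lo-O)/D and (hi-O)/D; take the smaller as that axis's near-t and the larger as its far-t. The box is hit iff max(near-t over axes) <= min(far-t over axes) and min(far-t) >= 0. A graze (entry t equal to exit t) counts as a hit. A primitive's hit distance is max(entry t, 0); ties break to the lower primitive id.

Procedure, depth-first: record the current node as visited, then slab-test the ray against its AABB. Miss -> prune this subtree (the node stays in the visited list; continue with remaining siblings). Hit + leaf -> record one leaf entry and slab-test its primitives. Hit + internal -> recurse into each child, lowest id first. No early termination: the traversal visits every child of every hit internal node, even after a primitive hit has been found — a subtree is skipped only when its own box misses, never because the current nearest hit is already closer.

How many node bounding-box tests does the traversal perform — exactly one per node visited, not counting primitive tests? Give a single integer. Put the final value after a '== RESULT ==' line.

Walk:
N0 x:[-23/2,10] y:[-1,32] z:[-9/2,17] -> hit [-1,10], descend [1, 2, 5, 7]
  N1 x:[-23/2,-7/2] y:[-1,16] z:[3/2,9] -> miss, prune
  N2 x:[-21/2,-5/2] y:[26,32] z:[3,23/2] -> miss, prune
  N5 x:[-2,10] y:[3,19] z:[-9/2,9/2] -> hit [3,9/2], descend [3, 6]
    N3 x:[4,10] y:[7,19] z:[-9/2,0] -> miss, prune
    N6 x:[-2,9/2] y:[3,14] z:[-4,9/2] -> hit [3,9/2] leaf, test {P1(miss), P5@t=3, P8(miss)}
  N7 x:[1/2,19/2] y:[2,17] z:[15/2,17] -> hit [15/2,19/2] leaf, test {P11(miss), P12(miss), P13(miss)}

7 AABB tests over nodes [0, 1, 2, 5, 3, 6, 7]; 2 leaves entered; closest P5.

== RESULT ==
7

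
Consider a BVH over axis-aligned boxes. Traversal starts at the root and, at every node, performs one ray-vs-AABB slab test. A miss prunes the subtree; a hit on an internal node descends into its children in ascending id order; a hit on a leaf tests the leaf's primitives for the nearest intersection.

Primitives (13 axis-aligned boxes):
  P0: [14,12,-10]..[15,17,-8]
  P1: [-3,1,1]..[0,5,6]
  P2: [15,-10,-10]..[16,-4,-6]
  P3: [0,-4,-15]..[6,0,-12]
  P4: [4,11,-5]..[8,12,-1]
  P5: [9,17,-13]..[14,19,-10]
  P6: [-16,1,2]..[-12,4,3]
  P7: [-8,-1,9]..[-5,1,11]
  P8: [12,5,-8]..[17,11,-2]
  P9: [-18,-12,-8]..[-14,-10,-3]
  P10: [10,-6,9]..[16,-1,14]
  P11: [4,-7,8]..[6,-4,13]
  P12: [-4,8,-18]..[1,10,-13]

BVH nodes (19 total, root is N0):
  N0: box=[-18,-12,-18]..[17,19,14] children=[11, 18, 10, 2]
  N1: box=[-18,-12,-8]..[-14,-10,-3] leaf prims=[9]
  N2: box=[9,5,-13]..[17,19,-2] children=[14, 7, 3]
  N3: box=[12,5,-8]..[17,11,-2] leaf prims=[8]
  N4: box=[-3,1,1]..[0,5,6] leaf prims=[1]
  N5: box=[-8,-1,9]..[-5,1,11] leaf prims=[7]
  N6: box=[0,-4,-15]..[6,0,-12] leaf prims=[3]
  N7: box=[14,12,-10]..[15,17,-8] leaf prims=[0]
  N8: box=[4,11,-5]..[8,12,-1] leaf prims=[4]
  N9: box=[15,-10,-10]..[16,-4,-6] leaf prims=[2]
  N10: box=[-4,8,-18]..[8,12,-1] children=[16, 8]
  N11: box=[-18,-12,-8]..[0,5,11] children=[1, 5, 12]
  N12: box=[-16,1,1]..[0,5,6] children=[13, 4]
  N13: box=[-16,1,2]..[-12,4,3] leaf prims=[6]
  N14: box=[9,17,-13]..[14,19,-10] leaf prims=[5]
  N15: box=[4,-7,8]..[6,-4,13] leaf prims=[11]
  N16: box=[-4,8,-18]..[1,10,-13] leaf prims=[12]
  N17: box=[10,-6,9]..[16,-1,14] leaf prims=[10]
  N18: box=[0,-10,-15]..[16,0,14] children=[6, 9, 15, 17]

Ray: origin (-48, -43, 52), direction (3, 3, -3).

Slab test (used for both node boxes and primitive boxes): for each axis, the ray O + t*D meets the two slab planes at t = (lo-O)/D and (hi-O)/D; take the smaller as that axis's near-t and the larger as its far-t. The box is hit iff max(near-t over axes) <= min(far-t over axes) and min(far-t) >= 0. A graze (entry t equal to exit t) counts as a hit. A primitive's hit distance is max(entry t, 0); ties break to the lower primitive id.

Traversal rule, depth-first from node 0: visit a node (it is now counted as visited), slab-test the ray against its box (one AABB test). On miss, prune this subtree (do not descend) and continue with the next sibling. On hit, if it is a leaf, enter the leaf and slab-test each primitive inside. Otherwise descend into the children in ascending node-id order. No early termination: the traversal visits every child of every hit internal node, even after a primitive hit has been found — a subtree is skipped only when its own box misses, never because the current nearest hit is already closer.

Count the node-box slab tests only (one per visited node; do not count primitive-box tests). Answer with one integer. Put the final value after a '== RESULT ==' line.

Walk:
N0 x:[10,65/3] y:[31/3,62/3] z:[38/3,70/3] -> hit [38/3,62/3], descend [2, 10, 11, 18]
  N2 x:[19,65/3] y:[16,62/3] z:[18,65/3] -> hit [19,62/3], descend [3, 7, 14]
    N3 x:[20,65/3] y:[16,18] z:[18,20] -> miss, prune
    N7 x:[62/3,21] y:[55/3,20] z:[20,62/3] -> miss, prune
    N14 x:[19,62/3] y:[20,62/3] z:[62/3,65/3] -> hit [62/3,62/3] leaf, test {P5@t=62/3}
  N10 x:[44/3,56/3] y:[17,55/3] z:[53/3,70/3] -> hit [53/3,55/3], descend [8, 16]
    N8 x:[52/3,56/3] y:[18,55/3] z:[53/3,19] -> hit [18,55/3] leaf, test {P4@t=18}
    N16 x:[44/3,49/3] y:[17,53/3] z:[65/3,70/3] -> miss, prune
  N11 x:[10,16] y:[31/3,16] z:[41/3,20] -> hit [41/3,16], descend [1, 5, 12]
    N1 x:[10,34/3] y:[31/3,11] z:[55/3,20] -> miss, prune
    N5 x:[40/3,43/3] y:[14,44/3] z:[41/3,43/3] -> hit [14,43/3] leaf, test {P7@t=14}
    N12 x:[32/3,16] y:[44/3,16] z:[46/3,17] -> hit [46/3,16], descend [4, 13]
      N4 x:[15,16] y:[44/3,16] z:[46/3,17] -> hit [46/3,16] leaf, test {P1@t=46/3}
      N13 x:[32/3,12] y:[44/3,47/3] z:[49/3,50/3] -> miss, prune
  N18 x:[16,64/3] y:[11,43/3] z:[38/3,67/3] -> miss, prune

Visited [0, 2, 3, 7, 14, 10, 8, 16, 11, 1, 5, 12, 4, 13, 18]. Tests: 15 box, 4 leaf. Nearest: P7.

== RESULT ==
15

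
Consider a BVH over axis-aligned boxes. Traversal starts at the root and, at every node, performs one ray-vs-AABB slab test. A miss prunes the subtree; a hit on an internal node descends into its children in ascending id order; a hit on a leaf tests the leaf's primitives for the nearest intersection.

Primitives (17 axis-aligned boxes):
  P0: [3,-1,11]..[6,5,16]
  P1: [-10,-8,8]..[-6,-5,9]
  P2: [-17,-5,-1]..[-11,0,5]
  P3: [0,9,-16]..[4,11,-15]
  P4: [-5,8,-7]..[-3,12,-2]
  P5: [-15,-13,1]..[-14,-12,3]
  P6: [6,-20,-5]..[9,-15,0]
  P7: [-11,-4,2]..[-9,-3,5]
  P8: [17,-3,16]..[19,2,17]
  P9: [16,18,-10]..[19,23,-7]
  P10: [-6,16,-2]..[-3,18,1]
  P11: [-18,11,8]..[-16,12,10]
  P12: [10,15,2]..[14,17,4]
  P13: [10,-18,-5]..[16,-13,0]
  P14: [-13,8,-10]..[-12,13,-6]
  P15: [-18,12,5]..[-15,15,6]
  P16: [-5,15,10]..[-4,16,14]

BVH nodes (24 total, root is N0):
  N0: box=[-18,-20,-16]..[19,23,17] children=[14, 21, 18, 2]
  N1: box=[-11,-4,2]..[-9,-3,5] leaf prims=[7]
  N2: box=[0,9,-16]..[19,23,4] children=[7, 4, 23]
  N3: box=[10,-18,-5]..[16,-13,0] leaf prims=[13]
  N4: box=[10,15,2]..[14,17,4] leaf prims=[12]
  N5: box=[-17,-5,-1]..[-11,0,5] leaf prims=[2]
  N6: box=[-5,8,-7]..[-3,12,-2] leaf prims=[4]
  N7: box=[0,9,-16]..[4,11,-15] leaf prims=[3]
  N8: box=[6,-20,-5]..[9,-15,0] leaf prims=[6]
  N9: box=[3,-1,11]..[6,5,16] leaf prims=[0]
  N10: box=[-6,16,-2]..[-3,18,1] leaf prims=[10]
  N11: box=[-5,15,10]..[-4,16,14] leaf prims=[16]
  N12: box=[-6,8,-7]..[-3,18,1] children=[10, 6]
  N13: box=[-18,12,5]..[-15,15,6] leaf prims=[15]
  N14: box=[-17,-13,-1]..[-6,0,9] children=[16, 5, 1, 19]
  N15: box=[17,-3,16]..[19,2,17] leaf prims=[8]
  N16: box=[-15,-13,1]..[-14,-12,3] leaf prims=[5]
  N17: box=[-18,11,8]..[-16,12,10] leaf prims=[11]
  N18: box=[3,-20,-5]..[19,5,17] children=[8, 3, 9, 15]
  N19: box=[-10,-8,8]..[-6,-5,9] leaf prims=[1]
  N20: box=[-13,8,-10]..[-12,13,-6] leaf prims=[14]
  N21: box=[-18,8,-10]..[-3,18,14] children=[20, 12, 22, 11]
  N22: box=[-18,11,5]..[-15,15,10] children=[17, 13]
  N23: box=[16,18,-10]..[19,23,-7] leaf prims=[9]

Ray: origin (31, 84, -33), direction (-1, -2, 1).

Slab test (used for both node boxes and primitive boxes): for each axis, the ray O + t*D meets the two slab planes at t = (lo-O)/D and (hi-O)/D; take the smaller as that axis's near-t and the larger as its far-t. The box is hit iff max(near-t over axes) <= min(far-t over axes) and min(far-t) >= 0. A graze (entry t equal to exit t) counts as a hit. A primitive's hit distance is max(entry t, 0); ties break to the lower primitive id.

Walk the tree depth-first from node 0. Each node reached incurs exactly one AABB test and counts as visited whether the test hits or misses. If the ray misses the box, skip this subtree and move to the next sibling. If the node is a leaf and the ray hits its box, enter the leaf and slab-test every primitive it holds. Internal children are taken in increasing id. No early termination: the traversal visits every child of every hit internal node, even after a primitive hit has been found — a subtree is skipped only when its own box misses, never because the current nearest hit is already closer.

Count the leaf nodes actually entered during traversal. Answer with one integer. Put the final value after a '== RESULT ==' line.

Trace the traversal:
N0 x:[12,49] y:[61/2,52] z:[17,50] -> hit [61/2,49], descend [2, 14, 18, 21]
  N2 x:[12,31] y:[61/2,75/2] z:[17,37] -> hit [61/2,31], descend [4, 7, 23]
    N4 x:[17,21] y:[67/2,69/2] z:[35,37] -> miss, prune
    N7 x:[27,31] y:[73/2,75/2] z:[17,18] -> miss, prune
    N23 x:[12,15] y:[61/2,33] z:[23,26] -> miss, prune
  N14 x:[37,48] y:[42,97/2] z:[32,42] -> hit [42,42], descend [1, 5, 16, 19]
    N1 x:[40,42] y:[87/2,44] z:[35,38] -> miss, prune
    N5 x:[42,48] y:[42,89/2] z:[32,38] -> miss, prune
    N16 x:[45,46] y:[48,97/2] z:[34,36] -> miss, prune
    N19 x:[37,41] y:[89/2,46] z:[41,42] -> miss, prune
  N18 x:[12,28] y:[79/2,52] z:[28,50] -> miss, prune
  N21 x:[34,49] y:[33,38] z:[23,47] -> hit [34,38], descend [11, 12, 20, 22]
    N11 x:[35,36] y:[34,69/2] z:[43,47] -> miss, prune
    N12 x:[34,37] y:[33,38] z:[26,34] -> hit [34,34], descend [6, 10]
      N6 x:[34,36] y:[36,38] z:[26,31] -> miss, prune
      N10 x:[34,37] y:[33,34] z:[31,34] -> hit [34,34] leaf, test {P10@t=34}
    N20 x:[43,44] y:[71/2,38] z:[23,27] -> miss, prune
    N22 x:[46,49] y:[69/2,73/2] z:[38,43] -> miss, prune

Visited [0, 2, 4, 7, 23, 14, 1, 5, 16, 19, 18, 21, 11, 12, 6, 10, 20, 22]. Tests: 18 box, 1 leaf. Nearest: P10.

== RESULT ==
1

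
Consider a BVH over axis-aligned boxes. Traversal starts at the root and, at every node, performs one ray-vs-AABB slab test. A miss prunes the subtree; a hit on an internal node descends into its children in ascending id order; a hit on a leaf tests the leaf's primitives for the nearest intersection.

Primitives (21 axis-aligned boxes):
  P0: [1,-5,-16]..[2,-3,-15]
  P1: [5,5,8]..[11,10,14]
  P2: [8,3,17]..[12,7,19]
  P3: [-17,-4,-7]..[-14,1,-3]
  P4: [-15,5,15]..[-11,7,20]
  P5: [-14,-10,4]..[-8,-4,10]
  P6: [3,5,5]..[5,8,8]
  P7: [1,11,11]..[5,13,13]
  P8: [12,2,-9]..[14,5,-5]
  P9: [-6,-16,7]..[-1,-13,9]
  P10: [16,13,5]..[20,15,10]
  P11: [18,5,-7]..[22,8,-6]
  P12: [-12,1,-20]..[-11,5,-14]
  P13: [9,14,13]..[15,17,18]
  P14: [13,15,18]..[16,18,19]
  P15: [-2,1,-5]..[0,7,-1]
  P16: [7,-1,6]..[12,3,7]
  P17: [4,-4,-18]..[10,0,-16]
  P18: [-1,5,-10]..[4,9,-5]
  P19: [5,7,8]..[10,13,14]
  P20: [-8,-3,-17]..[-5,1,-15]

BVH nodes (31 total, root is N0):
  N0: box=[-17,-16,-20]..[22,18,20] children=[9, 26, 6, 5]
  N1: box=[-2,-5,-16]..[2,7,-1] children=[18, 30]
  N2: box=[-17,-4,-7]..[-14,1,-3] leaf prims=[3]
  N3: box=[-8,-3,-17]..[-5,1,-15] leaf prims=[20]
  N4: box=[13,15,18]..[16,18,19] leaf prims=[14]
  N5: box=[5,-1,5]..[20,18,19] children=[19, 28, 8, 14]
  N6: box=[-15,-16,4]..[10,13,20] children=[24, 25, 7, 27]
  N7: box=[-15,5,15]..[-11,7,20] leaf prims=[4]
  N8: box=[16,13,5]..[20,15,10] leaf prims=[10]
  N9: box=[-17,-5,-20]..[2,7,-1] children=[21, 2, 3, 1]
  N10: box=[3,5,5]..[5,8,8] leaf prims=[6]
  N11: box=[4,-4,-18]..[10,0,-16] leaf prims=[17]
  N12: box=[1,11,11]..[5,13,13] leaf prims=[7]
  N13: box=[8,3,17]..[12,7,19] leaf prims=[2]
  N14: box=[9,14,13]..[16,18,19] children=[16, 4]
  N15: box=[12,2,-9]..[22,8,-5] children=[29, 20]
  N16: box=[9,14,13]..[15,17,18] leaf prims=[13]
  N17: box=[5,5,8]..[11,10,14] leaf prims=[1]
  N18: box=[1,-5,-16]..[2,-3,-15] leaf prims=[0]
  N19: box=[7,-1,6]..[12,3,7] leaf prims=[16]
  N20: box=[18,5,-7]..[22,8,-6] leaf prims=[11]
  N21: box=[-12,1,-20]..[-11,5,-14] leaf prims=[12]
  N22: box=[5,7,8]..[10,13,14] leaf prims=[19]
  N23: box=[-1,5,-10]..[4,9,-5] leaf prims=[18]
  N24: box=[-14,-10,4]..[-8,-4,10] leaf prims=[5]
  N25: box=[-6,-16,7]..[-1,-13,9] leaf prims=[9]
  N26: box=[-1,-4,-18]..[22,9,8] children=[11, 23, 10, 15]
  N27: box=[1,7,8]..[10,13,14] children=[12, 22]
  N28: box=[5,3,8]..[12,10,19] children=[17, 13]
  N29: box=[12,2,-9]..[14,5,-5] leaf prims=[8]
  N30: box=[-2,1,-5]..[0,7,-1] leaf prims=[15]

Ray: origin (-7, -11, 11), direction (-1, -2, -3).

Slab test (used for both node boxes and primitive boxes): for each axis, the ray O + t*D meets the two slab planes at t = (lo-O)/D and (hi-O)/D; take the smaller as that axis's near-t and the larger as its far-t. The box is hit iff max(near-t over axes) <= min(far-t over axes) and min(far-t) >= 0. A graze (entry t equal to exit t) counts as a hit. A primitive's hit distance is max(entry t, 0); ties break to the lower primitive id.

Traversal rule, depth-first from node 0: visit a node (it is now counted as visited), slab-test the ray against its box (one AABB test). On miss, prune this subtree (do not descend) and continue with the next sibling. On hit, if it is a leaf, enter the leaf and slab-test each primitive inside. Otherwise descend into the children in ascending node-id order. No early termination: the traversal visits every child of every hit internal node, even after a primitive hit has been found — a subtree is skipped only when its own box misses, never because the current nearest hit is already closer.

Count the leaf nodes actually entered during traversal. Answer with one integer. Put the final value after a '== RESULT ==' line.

Walk:
N0 x:[-29,10] y:[-29/2,5/2] z:[-3,31/3] -> hit [-3,5/2], descend [5, 6, 9, 26]
  N5 x:[-27,-12] y:[-29/2,-5] z:[-8/3,2] -> miss, prune
  N6 x:[-17,8] y:[-12,5/2] z:[-3,7/3] -> hit [-3,7/3], descend [7, 24, 25, 27]
    N7 x:[4,8] y:[-9,-8] z:[-3,-4/3] -> miss, prune
    N24 x:[1,7] y:[-7/2,-1/2] z:[1/3,7/3] -> miss, prune
    N25 x:[-6,-1] y:[1,5/2] z:[2/3,4/3] -> miss, prune
    N27 x:[-17,-8] y:[-12,-9] z:[-1,1] -> miss, prune
  N9 x:[-9,10] y:[-9,-3] z:[4,31/3] -> miss, prune
  N26 x:[-29,-6] y:[-10,-7/2] z:[1,29/3] -> miss, prune

Visited [0, 5, 6, 7, 24, 25, 27, 9, 26]. Tests: 9 box, 0 leaf. Nearest: miss.

== RESULT ==
0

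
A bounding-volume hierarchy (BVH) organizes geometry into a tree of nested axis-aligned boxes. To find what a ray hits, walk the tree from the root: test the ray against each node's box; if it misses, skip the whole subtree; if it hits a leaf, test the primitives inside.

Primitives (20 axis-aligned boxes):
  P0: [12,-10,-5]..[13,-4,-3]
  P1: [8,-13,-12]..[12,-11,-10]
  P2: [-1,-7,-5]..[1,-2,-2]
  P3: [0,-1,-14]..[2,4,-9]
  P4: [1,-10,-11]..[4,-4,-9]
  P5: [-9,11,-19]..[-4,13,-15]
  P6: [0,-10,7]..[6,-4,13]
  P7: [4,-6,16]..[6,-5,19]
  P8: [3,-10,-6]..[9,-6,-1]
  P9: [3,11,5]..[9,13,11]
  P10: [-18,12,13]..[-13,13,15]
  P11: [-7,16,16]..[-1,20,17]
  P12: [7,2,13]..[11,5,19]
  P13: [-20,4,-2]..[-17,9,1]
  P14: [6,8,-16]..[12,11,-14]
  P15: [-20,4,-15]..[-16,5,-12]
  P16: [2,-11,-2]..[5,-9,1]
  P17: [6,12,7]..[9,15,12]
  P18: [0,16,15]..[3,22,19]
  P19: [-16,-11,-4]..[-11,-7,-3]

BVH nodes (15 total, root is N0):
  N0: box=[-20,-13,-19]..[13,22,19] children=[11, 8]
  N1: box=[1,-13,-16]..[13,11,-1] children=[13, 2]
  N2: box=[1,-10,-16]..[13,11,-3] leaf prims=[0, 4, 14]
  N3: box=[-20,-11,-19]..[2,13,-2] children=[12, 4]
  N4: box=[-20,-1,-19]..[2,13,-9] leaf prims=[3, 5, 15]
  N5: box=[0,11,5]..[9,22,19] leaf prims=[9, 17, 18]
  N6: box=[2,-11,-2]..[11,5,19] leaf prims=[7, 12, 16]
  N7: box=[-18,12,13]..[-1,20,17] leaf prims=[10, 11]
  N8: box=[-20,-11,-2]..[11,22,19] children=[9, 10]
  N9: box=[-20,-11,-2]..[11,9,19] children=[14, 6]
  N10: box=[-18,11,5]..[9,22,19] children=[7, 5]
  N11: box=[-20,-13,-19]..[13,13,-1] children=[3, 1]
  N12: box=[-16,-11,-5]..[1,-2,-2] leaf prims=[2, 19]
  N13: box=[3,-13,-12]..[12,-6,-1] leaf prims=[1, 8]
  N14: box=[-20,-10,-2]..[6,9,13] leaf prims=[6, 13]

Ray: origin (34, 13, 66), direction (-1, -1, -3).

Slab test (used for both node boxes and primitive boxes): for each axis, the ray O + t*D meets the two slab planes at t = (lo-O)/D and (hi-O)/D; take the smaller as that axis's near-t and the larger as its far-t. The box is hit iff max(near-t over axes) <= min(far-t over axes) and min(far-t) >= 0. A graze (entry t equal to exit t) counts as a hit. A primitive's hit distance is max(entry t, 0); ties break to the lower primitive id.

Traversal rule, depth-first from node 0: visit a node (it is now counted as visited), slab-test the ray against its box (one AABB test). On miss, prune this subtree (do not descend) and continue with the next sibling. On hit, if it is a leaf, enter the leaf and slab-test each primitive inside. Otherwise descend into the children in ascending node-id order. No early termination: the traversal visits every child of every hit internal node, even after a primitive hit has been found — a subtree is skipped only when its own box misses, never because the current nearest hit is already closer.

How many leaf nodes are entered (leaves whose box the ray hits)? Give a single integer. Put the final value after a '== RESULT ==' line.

Walk:
N0 x:[21,54] y:[-9,26] z:[47/3,85/3] -> hit [21,26], descend [8, 11]
  N8 x:[23,54] y:[-9,24] z:[47/3,68/3] -> miss, prune
  N11 x:[21,54] y:[0,26] z:[67/3,85/3] -> hit [67/3,26], descend [1, 3]
    N1 x:[21,33] y:[2,26] z:[67/3,82/3] -> hit [67/3,26], descend [2, 13]
      N2 x:[21,33] y:[2,23] z:[23,82/3] -> hit [23,23] leaf, test {P0(miss), P4(miss), P14(miss)}
      N13 x:[22,31] y:[19,26] z:[67/3,26] -> hit [67/3,26] leaf, test {P1@t=76/3, P8(miss)}
    N3 x:[32,54] y:[0,24] z:[68/3,85/3] -> miss, prune

order=[0, 8, 11, 1, 2, 13, 3]  |boxes|=7  |leaves|=2  hit=P1

== RESULT ==
2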